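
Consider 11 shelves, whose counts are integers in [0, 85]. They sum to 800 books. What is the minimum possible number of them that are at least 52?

8

Suppose at most 11 − j of them reach 52; then j values are ≤ 51 and the rest ≤ 85.
The total is then ≤ 51·j + 85·(11 − j) = 935 − 34j. For this to be ≥ 800 we need j ≤ 3, so at least 11 − 3 = 8 must reach 52.
Exactly 8 works: 8 values at 85 and 3 at 51 total 833; lower one of the high values by 33 (still ≥ 52) to hit 800.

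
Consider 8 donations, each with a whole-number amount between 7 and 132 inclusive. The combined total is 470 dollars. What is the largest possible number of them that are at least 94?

Suppose k of them are at least 94. Those contribute at least 94 each and the other 8 − k at least 7 each.
So the total is at least 94k + 7(8 − k) = 56 + 87k. This must be ≤ 470, giving k ≤ 4.
k = 4 is achieved by 4 values at 94 and 4 at 7, total 404; add 66 to one value (staying below 94) to reach 470.

4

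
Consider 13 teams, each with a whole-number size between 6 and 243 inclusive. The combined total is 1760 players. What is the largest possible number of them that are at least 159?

If k of the values are ≥ 159, the total is ≥ 159k + 6(13 − k).
Setting 159k + 6(13 − k) ≤ 1760 gives 153k ≤ 1682, so k ≤ 10.
k = 10 is achieved by 10 values at 159 and 3 at 6, total 1608; add 152 to one value (staying below 159) to reach 1760.

10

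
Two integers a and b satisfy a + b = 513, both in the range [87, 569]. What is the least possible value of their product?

ab = a(513 − a) is concave in a, so over [87, 426] it is minimized at an endpoint.
At the endpoint a = 87, b = 513 − 87 = 426, so ab = 87 × 426 = 37062.

37062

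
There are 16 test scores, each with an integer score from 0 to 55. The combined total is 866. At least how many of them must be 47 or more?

Suppose at most 16 − j of them reach 47; then j values are ≤ 46 and the rest ≤ 55.
The total is then ≤ 46·j + 55·(16 − j) = 880 − 9j. For this to be ≥ 866 we need j ≤ 1, so at least 16 − 1 = 15 must reach 47.
Exactly 15 works: 15 values at 55 and 1 at 46 total 871; lower one of the high values by 5 (still ≥ 47) to hit 866.

15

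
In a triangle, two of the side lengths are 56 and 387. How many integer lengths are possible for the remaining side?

The triangle inequality gives |56 − 387| < c < 56 + 387, i.e. 331 < c < 443.
So c can be any integer from 332 to 442: 111 values.

111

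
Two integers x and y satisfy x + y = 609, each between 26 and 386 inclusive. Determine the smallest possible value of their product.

86078

xy = x(609 − x) is concave in x, so over [223, 386] it is minimized at an endpoint.
The extreme feasible split is x = 223, y = 386, giving xy = 86078.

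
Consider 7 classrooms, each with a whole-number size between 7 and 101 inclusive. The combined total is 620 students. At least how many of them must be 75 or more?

4

If only k of them are at least 75, the other 7 − k are at most 74, so the total is at most k·101 + (7 − k)·74.
This must reach 620, so k·101 + (7 − k)·74 ≥ 620, giving k ≥ 4.
Exactly 4 works: 4 values at 101 and 3 at 74 total 626; lower one of the high values by 6 (still ≥ 75) to hit 620.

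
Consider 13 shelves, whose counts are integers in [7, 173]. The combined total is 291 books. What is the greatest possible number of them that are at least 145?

If k of the values are ≥ 145, the total is ≥ 145k + 7(13 − k).
Setting 145k + 7(13 − k) ≤ 291 gives 138k ≤ 200, so k ≤ 1.
k = 1 is achieved by 1 value at 145 and 12 at 7, total 229; add 62 to one value (staying below 145) to reach 291.

1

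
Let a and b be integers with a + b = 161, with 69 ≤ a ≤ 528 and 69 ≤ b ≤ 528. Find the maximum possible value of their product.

6480

ab = a(161 − a) is maximized when a is as near 161/2 as the bounds allow.
Taking a = 80 and b = 81 (both in [69, 528]) gives ab = 6480.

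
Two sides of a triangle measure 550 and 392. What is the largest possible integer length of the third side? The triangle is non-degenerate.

941

The third side must be less than 550 + 392 = 942.
The largest integer below 942 is 941.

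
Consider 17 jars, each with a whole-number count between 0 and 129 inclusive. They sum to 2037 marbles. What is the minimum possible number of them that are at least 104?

11

Suppose at most 17 − j of them reach 104; then j values are ≤ 103 and the rest ≤ 129.
The total is then ≤ 103·j + 129·(17 − j) = 2193 − 26j. For this to be ≥ 2037 we need j ≤ 6, so at least 17 − 6 = 11 must reach 104.
Exactly 11 works: 11 values at 129 and 6 at 103 total 2037.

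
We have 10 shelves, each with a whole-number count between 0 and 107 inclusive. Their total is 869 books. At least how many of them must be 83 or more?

Suppose at most 10 − j of them reach 83; then j values are ≤ 82 and the rest ≤ 107.
The total is then ≤ 82·j + 107·(10 − j) = 1070 − 25j. For this to be ≥ 869 we need j ≤ 8, so at least 10 − 8 = 2 must reach 83.
Exactly 2 works: 2 values at 107 and 8 at 82 total 870; lower one of the high values by 1 (still ≥ 83) to hit 869.

2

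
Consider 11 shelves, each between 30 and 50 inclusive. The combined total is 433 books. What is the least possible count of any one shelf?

To make one shelf as small as possible, make the other 10 as large as possible.
The other 10 can take up 10 × 50 = 500 ≥ 433 − 30, so one shelf can sit at its floor of 30.
Achievable: one at 30 and the other 10 totalling 403, which fits since 10 × 30 ≤ 403 ≤ 10 × 50.

30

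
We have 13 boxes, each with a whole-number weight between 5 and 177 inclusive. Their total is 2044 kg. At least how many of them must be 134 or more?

Each value short of 134 is at most 133, costing at least 177 − 133 = 44 against the maximum total of 2301.
We can afford to lose at most 2301 − 2044 = 257, so at most ⌊257/44⌋ = 5 fall short, and at least 8 are ≥ 134.
Exactly 8 works: 8 values at 177 and 5 at 133 total 2081; lower one of the high values by 37 (still ≥ 134) to hit 2044.

8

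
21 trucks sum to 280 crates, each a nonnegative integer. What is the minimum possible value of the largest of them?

Some value must be at least ⌈280/21⌉ = 14, since 21 × 13 = 273 < 280.
Equality holds with 7 values of 14 and 14 values of 13.

14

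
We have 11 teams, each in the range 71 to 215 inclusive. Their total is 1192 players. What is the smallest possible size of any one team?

To make one team as small as possible, make the other 10 as large as possible.
The other 10 can take up 10 × 215 = 2150 ≥ 1192 − 71, so one team can sit at its floor of 71.
Achievable: one at 71 and the other 10 totalling 1121, which fits since 10 × 71 ≤ 1121 ≤ 10 × 215.

71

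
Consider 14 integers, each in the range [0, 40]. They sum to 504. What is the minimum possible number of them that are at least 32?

Suppose at most 14 − j of them reach 32; then j values are ≤ 31 and the rest ≤ 40.
The total is then ≤ 31·j + 40·(14 − j) = 560 − 9j. For this to be ≥ 504 we need j ≤ 6, so at least 14 − 6 = 8 must reach 32.
Exactly 8 works: 8 values at 40 and 6 at 31 total 506; lower one of the high values by 2 (still ≥ 32) to hit 504.

8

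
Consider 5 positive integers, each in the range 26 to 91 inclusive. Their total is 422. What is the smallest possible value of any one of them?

Minimizing one value means maximizing the remaining 4.
The other 4 contribute at most 4 × 91 = 364, leaving at least 422 − 364 = 58.
Since 58 ≥ 26, this is achievable: one at 58 and 4 at 91.

58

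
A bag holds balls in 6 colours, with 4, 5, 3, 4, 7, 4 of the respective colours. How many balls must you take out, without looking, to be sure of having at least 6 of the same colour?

26

In the worst case you take as many as possible of each colour without reaching 6: 4 + 5 + 3 + 4 + 5 + 4 = 25.
The next one must give 6 of some colour, so 25 + 1 = 26.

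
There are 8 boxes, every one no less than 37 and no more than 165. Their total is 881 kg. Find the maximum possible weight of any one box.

165

Maximizing one value means minimizing the remaining 7.
The other 7 contribute at least 7 × 37 = 259, leaving at most 881 − 259 = 622.
But each box is capped at 165, so the maximum is 165.
Achievable: one at 165 and the other 7 totalling 716, which fits since 7 × 37 ≤ 716 ≤ 7 × 165.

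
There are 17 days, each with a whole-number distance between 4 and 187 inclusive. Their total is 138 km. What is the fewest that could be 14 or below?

11

Let j be the number exceeding 14. Then the total is ≥ 15·j + 4·(17 − j) = 68 + 11j.
So 11j ≤ 70 and j ≤ 6; hence at least 17 − 6 = 11 are ≤ 14.
Exactly 11 works: 11 values at 4 and 6 at 15 total 134; raise one of the low values by 4 (still ≤ 14) to hit 138.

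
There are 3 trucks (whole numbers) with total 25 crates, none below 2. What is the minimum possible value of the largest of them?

The 3 values sum to 25, so their maximum is at least ⌈25/3⌉ = 9.
Achievable: 1 of them at 9 and 2 at 8 total 25.

9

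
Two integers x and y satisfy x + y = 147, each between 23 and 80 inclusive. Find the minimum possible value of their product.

5360

For a fixed sum, xy is smallest when x and y are as far apart as possible.
The extreme feasible split is x = 67, y = 80, giving xy = 5360.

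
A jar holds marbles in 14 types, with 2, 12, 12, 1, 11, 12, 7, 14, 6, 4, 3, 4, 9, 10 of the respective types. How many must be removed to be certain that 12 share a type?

102

In the worst case you take as many as possible of each type without reaching 12: 2 + 11 + 11 + 1 + 11 + 11 + 7 + 11 + 6 + 4 + 3 + 4 + 9 + 10 = 101.
The next one must give 12 of some type, so 101 + 1 = 102.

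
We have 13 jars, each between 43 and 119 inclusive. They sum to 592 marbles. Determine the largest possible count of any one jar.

76

Maximizing one value means minimizing the remaining 12.
The other 12 contribute at least 12 × 43 = 516, leaving at most 592 − 516 = 76.
Since 76 ≤ 119, this is achievable: one at 76 and 12 at 43.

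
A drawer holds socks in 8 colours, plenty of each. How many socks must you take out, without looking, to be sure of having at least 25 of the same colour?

193

In the worst case you draw 24 of each of the 8 colours: 8 × 24 = 192.
One more forces 25 of some colour, so 192 + 1 = 193.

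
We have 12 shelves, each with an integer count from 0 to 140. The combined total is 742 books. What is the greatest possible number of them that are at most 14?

7

Suppose k of them are at most 14. Those contribute at most 14 each and the rest at most 140 each.
So the total is at most 14k + 140(12 − k) = 1680 − 126k. This must still be ≥ 742, so k ≤ 7.
k = 7 is achieved by 7 values at 14 and 5 at 140, total 798; lower one of the 140's by 56 (still > 14) to reach 742.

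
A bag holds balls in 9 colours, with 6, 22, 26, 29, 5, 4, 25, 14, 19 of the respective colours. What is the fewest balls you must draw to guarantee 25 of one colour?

143

In the worst case you take as many as possible of each colour without reaching 25: 6 + 22 + 24 + 24 + 5 + 4 + 24 + 14 + 19 = 142.
The next one must give 25 of some colour, so 142 + 1 = 143.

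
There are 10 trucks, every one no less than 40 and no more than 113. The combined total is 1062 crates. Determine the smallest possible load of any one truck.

Minimizing one value means maximizing the remaining 9.
The other 9 contribute at most 9 × 113 = 1017, leaving at least 1062 − 1017 = 45.
Since 45 ≥ 40, this is achievable: one at 45 and 9 at 113.

45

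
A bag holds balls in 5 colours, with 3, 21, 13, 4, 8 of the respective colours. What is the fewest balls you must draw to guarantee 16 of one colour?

44

In the worst case you take as many as possible of each colour without reaching 16: 3 + 15 + 13 + 4 + 8 = 43.
The next one must give 16 of some colour, so 43 + 1 = 44.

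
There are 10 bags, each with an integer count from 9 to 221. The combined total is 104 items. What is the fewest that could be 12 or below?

If only k of them are at most 12, the other 10 − k are at least 13, so the total is at least (10 − k)·13 + k·9.
This is ≤ 104, so (10 − k)·13 + 9k ≤ 104, which gives k ≥ 7.
Exactly 7 works: 7 values at 9 and 3 at 13 total 102; raise one of the low values by 2 (still ≤ 12) to hit 104.

7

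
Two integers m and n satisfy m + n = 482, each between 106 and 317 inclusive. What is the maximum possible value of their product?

mn = m(482 − m) is maximized when m is as near 482/2 as the bounds allow.
Taking m = 241 and n = 241 (both in [106, 317]) gives mn = 58081.

58081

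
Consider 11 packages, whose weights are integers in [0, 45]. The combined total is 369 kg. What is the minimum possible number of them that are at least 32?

If only k of them are at least 32, the other 11 − k are at most 31, so the total is at most k·45 + (11 − k)·31.
This must reach 369, so k·45 + (11 − k)·31 ≥ 369, giving k ≥ 2.
Exactly 2 works: 2 values at 45 and 9 at 31 total 369.

2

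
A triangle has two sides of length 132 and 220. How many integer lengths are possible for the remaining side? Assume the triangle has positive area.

The triangle inequality gives |132 − 220| < c < 132 + 220, i.e. 88 < c < 352.
So c can be any integer from 89 to 351: 263 values.

263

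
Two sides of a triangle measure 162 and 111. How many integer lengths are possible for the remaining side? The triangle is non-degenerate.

221

The triangle inequality gives |162 − 111| < c < 162 + 111, i.e. 51 < c < 273.
So c can be any integer from 52 to 272: 221 values.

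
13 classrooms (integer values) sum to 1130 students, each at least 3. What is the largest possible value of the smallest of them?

86

The 13 values sum to 1130, so their minimum is at most ⌊1130/13⌋ = 86.
Taking 1 copy of 86 and 12 copies of 87 gives exactly 1130, so 86 is attained.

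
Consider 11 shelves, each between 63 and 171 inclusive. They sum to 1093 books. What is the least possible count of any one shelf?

63

To make one shelf as small as possible, make the other 10 as large as possible.
The other 10 can take up 10 × 171 = 1710 ≥ 1093 − 63, so one shelf can sit at its floor of 63.
Achievable: one at 63 and the other 10 totalling 1030, which fits since 10 × 63 ≤ 1030 ≤ 10 × 171.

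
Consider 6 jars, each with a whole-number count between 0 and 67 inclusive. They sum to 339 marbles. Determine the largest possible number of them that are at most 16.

1

Suppose k of them are at most 16. Those contribute at most 16 each and the rest at most 67 each.
So the total is at most 16k + 67(6 − k) = 402 − 51k. This must still be ≥ 339, so k ≤ 1.
k = 1 is achieved by 1 value at 16 and 5 at 67, total 351; lower one of the 67's by 12 (still > 16) to reach 339.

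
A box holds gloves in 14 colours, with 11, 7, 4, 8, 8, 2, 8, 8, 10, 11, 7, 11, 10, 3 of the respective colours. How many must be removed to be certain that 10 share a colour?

In the worst case you take as many as possible of each colour without reaching 10: 9 + 7 + 4 + 8 + 8 + 2 + 8 + 8 + 9 + 9 + 7 + 9 + 9 + 3 = 100.
The next one must give 10 of some colour, so 100 + 1 = 101.

101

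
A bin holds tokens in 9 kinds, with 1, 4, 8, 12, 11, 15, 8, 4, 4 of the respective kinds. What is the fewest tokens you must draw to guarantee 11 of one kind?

60

In the worst case you take as many as possible of each kind without reaching 11: 1 + 4 + 8 + 10 + 10 + 10 + 8 + 4 + 4 = 59.
The next one must give 11 of some kind, so 59 + 1 = 60.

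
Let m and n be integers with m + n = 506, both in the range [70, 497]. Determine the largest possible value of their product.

mn = m(506 − m) is maximized when m is as near 506/2 as the bounds allow.
Taking m = 253 and n = 253 (both in [70, 497]) gives mn = 64009.

64009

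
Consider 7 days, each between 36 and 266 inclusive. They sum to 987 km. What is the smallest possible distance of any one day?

36

Minimizing one value means maximizing the remaining 6.
The other 6 can take up 6 × 266 = 1596 ≥ 987 − 36, so one day can sit at its floor of 36.
Achievable: one at 36 and the other 6 totalling 951, which fits since 6 × 36 ≤ 951 ≤ 6 × 266.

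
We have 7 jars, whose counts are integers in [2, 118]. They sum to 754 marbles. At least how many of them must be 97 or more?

If only k of them are at least 97, the other 7 − k are at most 96, so the total is at most k·118 + (7 − k)·96.
This must reach 754, so k·118 + (7 − k)·96 ≥ 754, giving k ≥ 4.
Exactly 4 works: 4 values at 118 and 3 at 96 total 760; lower one of the high values by 6 (still ≥ 97) to hit 754.

4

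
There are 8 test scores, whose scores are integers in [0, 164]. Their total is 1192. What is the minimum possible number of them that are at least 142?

If only k of them are at least 142, the other 8 − k are at most 141, so the total is at most k·164 + (8 − k)·141.
This must reach 1192, so k·164 + (8 − k)·141 ≥ 1192, giving k ≥ 3.
Exactly 3 works: 3 values at 164 and 5 at 141 total 1197; lower one of the high values by 5 (still ≥ 142) to hit 1192.

3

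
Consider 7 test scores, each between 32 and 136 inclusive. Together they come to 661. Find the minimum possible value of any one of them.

32

Minimizing one value means maximizing the remaining 6.
The other 6 can take up 6 × 136 = 816 ≥ 661 − 32, so one score can sit at its floor of 32.
Achievable: one at 32 and the other 6 totalling 629, which fits since 6 × 32 ≤ 629 ≤ 6 × 136.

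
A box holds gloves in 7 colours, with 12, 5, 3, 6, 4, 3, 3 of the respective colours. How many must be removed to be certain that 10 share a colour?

34

In the worst case you take as many as possible of each colour without reaching 10: 9 + 5 + 3 + 6 + 4 + 3 + 3 = 33.
The next one must give 10 of some colour, so 33 + 1 = 34.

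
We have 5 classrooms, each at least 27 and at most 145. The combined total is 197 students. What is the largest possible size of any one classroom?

89

To make one classroom as large as possible, make the other 4 as small as possible.
The other 4 contribute at least 4 × 27 = 108, leaving at most 197 − 108 = 89.
Since 89 ≤ 145, this is achievable: one at 89 and 4 at 27.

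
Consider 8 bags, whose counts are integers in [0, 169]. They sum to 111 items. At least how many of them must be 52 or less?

6

Let j be the number exceeding 52. Then the total is ≥ 53·j + 0·(8 − j) = 0 + 53j.
So 53j ≤ 111 and j ≤ 2; hence at least 8 − 2 = 6 are ≤ 52.
Exactly 6 works: 6 values at 0 and 2 at 53 total 106; raise one of the low values by 5 (still ≤ 52) to hit 111.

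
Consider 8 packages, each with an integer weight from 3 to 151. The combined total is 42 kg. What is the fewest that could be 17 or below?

Each value above 17 is at least 18, contributing at least 18 − 3 = 15 above the floor 3.
The sum exceeds the floor total 24 by 18, so at most ⌊18/15⌋ = 1 exceed 17, and at least 7 are ≤ 17.
Exactly 7 works: 7 values at 3 and 1 at 18 total 39; raise one of the low values by 3 (still ≤ 17) to hit 42.

7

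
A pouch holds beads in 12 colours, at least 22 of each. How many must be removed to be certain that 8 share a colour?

You could draw 7 of every colour without reaching 8 of any — 84 in all.
One more forces 8 of some colour, so 84 + 1 = 85.

85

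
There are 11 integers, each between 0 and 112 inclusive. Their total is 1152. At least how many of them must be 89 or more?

8

Each value short of 89 is at most 88, costing at least 112 − 88 = 24 against the maximum total of 1232.
We can afford to lose at most 1232 − 1152 = 80, so at most ⌊80/24⌋ = 3 fall short, and at least 8 are ≥ 89.
Exactly 8 works: 8 values at 112 and 3 at 88 total 1160; lower one of the high values by 8 (still ≥ 89) to hit 1152.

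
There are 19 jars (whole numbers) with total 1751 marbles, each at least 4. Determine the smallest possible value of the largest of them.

93

The 19 values sum to 1751, so their maximum is at least ⌈1751/19⌉ = 93.
Equality holds with 3 values of 93 and 16 values of 92.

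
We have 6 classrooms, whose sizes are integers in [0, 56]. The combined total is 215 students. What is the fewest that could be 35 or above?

Each value short of 35 is at most 34, costing at least 56 − 34 = 22 against the maximum total of 336.
We can afford to lose at most 336 − 215 = 121, so at most ⌊121/22⌋ = 5 fall short, and at least 1 are ≥ 35.
Exactly 1 works: 1 value at 56 and 5 at 34 total 226; lower one of the high values by 11 (still ≥ 35) to hit 215.

1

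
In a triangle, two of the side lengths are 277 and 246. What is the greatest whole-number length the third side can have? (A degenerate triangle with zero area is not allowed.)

522

The third side must be less than 277 + 246 = 523.
The largest integer below 523 is 522.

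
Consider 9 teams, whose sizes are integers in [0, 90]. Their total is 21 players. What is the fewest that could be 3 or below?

4

If only k of them are at most 3, the other 9 − k are at least 4, so the total is at least (9 − k)·4 + k·0.
This is ≤ 21, so (9 − k)·4 + 0k ≤ 21, which gives k ≥ 4.
Exactly 4 works: 4 values at 0 and 5 at 4 total 20; raise one of the low values by 1 (still ≤ 3) to hit 21.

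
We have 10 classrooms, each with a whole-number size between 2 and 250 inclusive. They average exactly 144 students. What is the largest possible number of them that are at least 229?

The total is 10 × 144 = 1440.
With k values at 229 or above and the rest at least 2, the sum is at least 20 + 227k.
Since the sum is 1440, we need 227k ≤ 1420, i.e. k ≤ 6.
k = 6 is achieved by 6 values at 229 and 4 at 2, total 1382; add 58 to one value (staying below 229) to reach 1440.

6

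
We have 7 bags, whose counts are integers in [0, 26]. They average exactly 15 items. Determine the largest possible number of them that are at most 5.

The total is 7 × 15 = 105.
Each value at 5 or below falls at least 26 − 5 = 21 short of the ceiling 26.
The ceiling total is 7 × 26 = 182, and we need 105, so at most ⌊(182 − 105)/21⌋ = 3 can be that low.
k = 3 is achieved by 3 values at 5 and 4 at 26, total 119; lower one of the 26's by 14 (still > 5) to reach 105.

3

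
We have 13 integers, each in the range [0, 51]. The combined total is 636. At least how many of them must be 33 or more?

12

Each value short of 33 is at most 32, costing at least 51 − 32 = 19 against the maximum total of 663.
We can afford to lose at most 663 − 636 = 27, so at most ⌊27/19⌋ = 1 fall short, and at least 12 are ≥ 33.
Exactly 12 works: 12 values at 51 and 1 at 32 total 644; lower one of the high values by 8 (still ≥ 33) to hit 636.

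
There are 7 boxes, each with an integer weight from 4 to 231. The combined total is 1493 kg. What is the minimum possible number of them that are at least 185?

5

Each value short of 185 is at most 184, costing at least 231 − 184 = 47 against the maximum total of 1617.
We can afford to lose at most 1617 − 1493 = 124, so at most ⌊124/47⌋ = 2 fall short, and at least 5 are ≥ 185.
Exactly 5 works: 5 values at 231 and 2 at 184 total 1523; lower one of the high values by 30 (still ≥ 185) to hit 1493.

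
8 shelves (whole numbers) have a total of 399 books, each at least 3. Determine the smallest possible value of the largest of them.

Some value must be at least ⌈399/8⌉ = 50, since 8 × 49 = 392 < 399.
Achievable: 7 of them at 50 and 1 at 49 total 399.

50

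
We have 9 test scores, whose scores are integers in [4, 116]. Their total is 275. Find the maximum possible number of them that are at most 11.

Each value at 11 or below falls at least 116 − 11 = 105 short of the ceiling 116.
The ceiling total is 9 × 116 = 1044, and we need 275, so at most ⌊(1044 − 275)/105⌋ = 7 can be that low.
k = 7 is achieved by 7 values at 11 and 2 at 116, total 309; lower one of the 116's by 34 (still > 11) to reach 275.

7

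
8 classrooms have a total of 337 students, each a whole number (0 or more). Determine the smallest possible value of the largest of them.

43

The average is 337/8 > 42, so not all 8 can be 42 or less; the largest is ≥ 43.
Equality holds with 1 value of 43 and 7 values of 42.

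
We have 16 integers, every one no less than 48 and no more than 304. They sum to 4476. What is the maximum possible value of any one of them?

304

Maximizing one value means minimizing the remaining 15.
The other 15 contribute at least 15 × 48 = 720, leaving at most 4476 − 720 = 3756.
But each integer is capped at 304, so the maximum is 304.
Achievable: one at 304 and the other 15 totalling 4172, which fits since 15 × 48 ≤ 4172 ≤ 15 × 304.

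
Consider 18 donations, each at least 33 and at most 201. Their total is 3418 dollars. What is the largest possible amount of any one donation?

201

Maximizing one value means minimizing the remaining 17.
The other 17 contribute at least 17 × 33 = 561, leaving at most 3418 − 561 = 2857.
But each donation is capped at 201, so the maximum is 201.
Achievable: one at 201 and the other 17 totalling 3217, which fits since 17 × 33 ≤ 3217 ≤ 17 × 201.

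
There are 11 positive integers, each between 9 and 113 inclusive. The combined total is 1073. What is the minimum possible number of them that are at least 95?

Suppose at most 11 − j of them reach 95; then j values are ≤ 94 and the rest ≤ 113.
The total is then ≤ 94·j + 113·(11 − j) = 1243 − 19j. For this to be ≥ 1073 we need j ≤ 8, so at least 11 − 8 = 3 must reach 95.
Exactly 3 works: 3 values at 113 and 8 at 94 total 1091; lower one of the high values by 18 (still ≥ 95) to hit 1073.

3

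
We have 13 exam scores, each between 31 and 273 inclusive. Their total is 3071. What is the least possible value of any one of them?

31

Minimizing one value means maximizing the remaining 12.
The other 12 can take up 12 × 273 = 3276 ≥ 3071 − 31, so one score can sit at its floor of 31.
Achievable: one at 31 and the other 12 totalling 3040, which fits since 12 × 31 ≤ 3040 ≤ 12 × 273.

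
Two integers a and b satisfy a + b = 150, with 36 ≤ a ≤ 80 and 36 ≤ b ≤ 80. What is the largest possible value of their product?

For a fixed sum, the product ab is largest when a and b are as close as possible.
Taking a = 75 and b = 75 (both in [36, 80]) gives ab = 5625.

5625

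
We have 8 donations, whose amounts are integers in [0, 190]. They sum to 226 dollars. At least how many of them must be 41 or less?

3

If only k of them are at most 41, the other 8 − k are at least 42, so the total is at least (8 − k)·42 + k·0.
This is ≤ 226, so (8 − k)·42 + 0k ≤ 226, which gives k ≥ 3.
Exactly 3 works: 3 values at 0 and 5 at 42 total 210; raise one of the low values by 16 (still ≤ 41) to hit 226.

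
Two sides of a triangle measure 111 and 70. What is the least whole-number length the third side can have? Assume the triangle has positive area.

42

The third side must exceed |111 − 70| = 41.
The smallest integer above 41 is 42.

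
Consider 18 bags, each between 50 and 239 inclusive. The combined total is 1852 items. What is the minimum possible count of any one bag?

50

To make one bag as small as possible, make the other 17 as large as possible.
The other 17 can take up 17 × 239 = 4063 ≥ 1852 − 50, so one bag can sit at its floor of 50.
Achievable: one at 50 and the other 17 totalling 1802, which fits since 17 × 50 ≤ 1802 ≤ 17 × 239.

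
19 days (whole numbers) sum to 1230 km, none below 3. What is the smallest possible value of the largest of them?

The average is 1230/19 > 64, so not all 19 can be 64 or less; the largest is ≥ 65.
Achievable: 14 of them at 65 and 5 at 64 total 1230.

65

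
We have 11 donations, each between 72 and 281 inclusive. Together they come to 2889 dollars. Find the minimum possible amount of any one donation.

Minimizing one value means maximizing the remaining 10.
The other 10 contribute at most 10 × 281 = 2810, leaving at least 2889 − 2810 = 79.
Since 79 ≥ 72, this is achievable: one at 79 and 10 at 281.

79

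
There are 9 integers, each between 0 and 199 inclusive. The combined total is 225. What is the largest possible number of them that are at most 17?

8

Each value at 17 or below falls at least 199 − 17 = 182 short of the ceiling 199.
The ceiling total is 9 × 199 = 1791, and we need 225, so at most ⌊(1791 − 225)/182⌋ = 8 can be that low.
k = 8 is achieved by 8 values at 17 and 1 at 199, total 335; lower one of the 199's by 110 (still > 17) to reach 225.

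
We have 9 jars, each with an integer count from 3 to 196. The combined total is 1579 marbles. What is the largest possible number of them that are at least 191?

8

If k of the values are ≥ 191, the total is ≥ 191k + 3(9 − k).
Setting 191k + 3(9 − k) ≤ 1579 gives 188k ≤ 1552, so k ≤ 8.
k = 8 is achieved by 8 values at 191 and 1 at 3, total 1531; add 48 to one value (staying below 191) to reach 1579.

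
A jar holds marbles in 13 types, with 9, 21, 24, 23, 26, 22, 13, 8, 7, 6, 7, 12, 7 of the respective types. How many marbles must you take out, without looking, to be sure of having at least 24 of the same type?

In the worst case you take as many as possible of each type without reaching 24: 9 + 21 + 23 + 23 + 23 + 22 + 13 + 8 + 7 + 6 + 7 + 12 + 7 = 181.
The next one must give 24 of some type, so 181 + 1 = 182.

182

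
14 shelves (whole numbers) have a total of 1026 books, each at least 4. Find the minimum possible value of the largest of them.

The average is 1026/14 > 73, so not all 14 can be 73 or less; the largest is ≥ 74.
Equality holds with 4 values of 74 and 10 values of 73.

74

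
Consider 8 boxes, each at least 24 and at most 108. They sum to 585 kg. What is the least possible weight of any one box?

To make one box as small as possible, make the other 7 as large as possible.
The other 7 can take up 7 × 108 = 756 ≥ 585 − 24, so one box can sit at its floor of 24.
Achievable: one at 24 and the other 7 totalling 561, which fits since 7 × 24 ≤ 561 ≤ 7 × 108.

24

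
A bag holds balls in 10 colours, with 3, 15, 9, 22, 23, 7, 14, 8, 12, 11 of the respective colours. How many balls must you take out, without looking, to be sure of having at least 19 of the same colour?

In the worst case you take as many as possible of each colour without reaching 19: 3 + 15 + 9 + 18 + 18 + 7 + 14 + 8 + 12 + 11 = 115.
The next one must give 19 of some colour, so 115 + 1 = 116.

116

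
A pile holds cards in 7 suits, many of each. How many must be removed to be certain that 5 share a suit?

29

You could draw 4 of every suit without reaching 5 of any — 28 in all.
One more forces 5 of some suit, so 28 + 1 = 29.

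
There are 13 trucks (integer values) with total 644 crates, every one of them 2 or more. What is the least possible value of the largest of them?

50

The average is 644/13 > 49, so not all 13 can be 49 or less; the largest is ≥ 50.
Taking 6 copies of 49 and 7 copies of 50 gives exactly 644, so 50 is attained.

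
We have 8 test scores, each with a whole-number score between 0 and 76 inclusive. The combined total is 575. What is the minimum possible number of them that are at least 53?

Suppose at most 8 − j of them reach 53; then j values are ≤ 52 and the rest ≤ 76.
The total is then ≤ 52·j + 76·(8 − j) = 608 − 24j. For this to be ≥ 575 we need j ≤ 1, so at least 8 − 1 = 7 must reach 53.
Exactly 7 works: 7 values at 76 and 1 at 52 total 584; lower one of the high values by 9 (still ≥ 53) to hit 575.

7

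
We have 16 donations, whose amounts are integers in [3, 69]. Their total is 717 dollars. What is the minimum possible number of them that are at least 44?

If only k of them are at least 44, the other 16 − k are at most 43, so the total is at most k·69 + (16 − k)·43.
This must reach 717, so k·69 + (16 − k)·43 ≥ 717, giving k ≥ 2.
Exactly 2 works: 2 values at 69 and 14 at 43 total 740; lower one of the high values by 23 (still ≥ 44) to hit 717.

2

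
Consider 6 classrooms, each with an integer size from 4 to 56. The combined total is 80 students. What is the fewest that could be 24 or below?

4

Let j be the number exceeding 24. Then the total is ≥ 25·j + 4·(6 − j) = 24 + 21j.
So 21j ≤ 56 and j ≤ 2; hence at least 6 − 2 = 4 are ≤ 24.
Exactly 4 works: 4 values at 4 and 2 at 25 total 66; raise one of the low values by 14 (still ≤ 24) to hit 80.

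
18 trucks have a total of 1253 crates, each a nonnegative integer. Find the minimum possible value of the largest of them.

The average is 1253/18 > 69, so not all 18 can be 69 or less; the largest is ≥ 70.
Achievable: 11 of them at 70 and 7 at 69 total 1253.

70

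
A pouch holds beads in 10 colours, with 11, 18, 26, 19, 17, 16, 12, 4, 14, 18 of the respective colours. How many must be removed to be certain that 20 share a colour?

In the worst case you take as many as possible of each colour without reaching 20: 11 + 18 + 19 + 19 + 17 + 16 + 12 + 4 + 14 + 18 = 148.
The next one must give 20 of some colour, so 148 + 1 = 149.

149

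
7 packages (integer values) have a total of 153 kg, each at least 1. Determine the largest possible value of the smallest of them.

If every one of the 7 were at least 22, the total would be at least 7 × 22 = 154 > 153.
Equality holds with 1 value of 21 and 6 values of 22.

21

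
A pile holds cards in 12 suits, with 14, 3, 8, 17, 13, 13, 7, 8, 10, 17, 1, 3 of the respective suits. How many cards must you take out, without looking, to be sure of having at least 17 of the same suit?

113

In the worst case you take as many as possible of each suit without reaching 17: 14 + 3 + 8 + 16 + 13 + 13 + 7 + 8 + 10 + 16 + 1 + 3 = 112.
The next one must give 17 of some suit, so 112 + 1 = 113.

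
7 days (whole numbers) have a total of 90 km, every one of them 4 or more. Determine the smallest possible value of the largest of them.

The average is 90/7 > 12, so not all 7 can be 12 or less; the largest is ≥ 13.
Taking 1 copy of 12 and 6 copies of 13 gives exactly 90, so 13 is attained.

13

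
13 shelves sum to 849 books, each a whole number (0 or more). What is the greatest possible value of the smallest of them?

65

The average is 849/13 < 66, so some value is ≤ 65.
Equality holds with 9 values of 65 and 4 values of 66.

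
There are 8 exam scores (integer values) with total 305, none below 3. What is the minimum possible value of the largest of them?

If every one of the 8 were at most 38, the total would be at most 8 × 38 = 304 < 305.
Achievable: 1 of them at 39 and 7 at 38 total 305.

39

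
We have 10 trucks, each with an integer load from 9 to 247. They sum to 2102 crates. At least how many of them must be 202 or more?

If only k of them are at least 202, the other 10 − k are at most 201, so the total is at most k·247 + (10 − k)·201.
This must reach 2102, so k·247 + (10 − k)·201 ≥ 2102, giving k ≥ 2.
Exactly 2 works: 2 values at 247 and 8 at 201 total 2102.

2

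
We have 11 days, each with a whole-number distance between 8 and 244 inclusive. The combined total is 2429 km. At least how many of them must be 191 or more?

7

If only k of them are at least 191, the other 11 − k are at most 190, so the total is at most k·244 + (11 − k)·190.
This must reach 2429, so k·244 + (11 − k)·190 ≥ 2429, giving k ≥ 7.
Exactly 7 works: 7 values at 244 and 4 at 190 total 2468; lower one of the high values by 39 (still ≥ 191) to hit 2429.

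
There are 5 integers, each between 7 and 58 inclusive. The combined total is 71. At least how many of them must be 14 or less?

1

Let j be the number exceeding 14. Then the total is ≥ 15·j + 7·(5 − j) = 35 + 8j.
So 8j ≤ 36 and j ≤ 4; hence at least 5 − 4 = 1 are ≤ 14.
Exactly 1 works: 1 value at 7 and 4 at 15 total 67; raise one of the low values by 4 (still ≤ 14) to hit 71.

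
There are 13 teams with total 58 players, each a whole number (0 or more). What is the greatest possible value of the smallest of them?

The average is 58/13 < 5, so some value is ≤ 4.
Achievable: 7 of them at 4 and 6 at 5 total 58.

4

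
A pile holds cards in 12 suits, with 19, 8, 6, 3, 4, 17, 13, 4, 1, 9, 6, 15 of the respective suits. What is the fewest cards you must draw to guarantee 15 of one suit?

In the worst case you take as many as possible of each suit without reaching 15: 14 + 8 + 6 + 3 + 4 + 14 + 13 + 4 + 1 + 9 + 6 + 14 = 96.
The next one must give 15 of some suit, so 96 + 1 = 97.

97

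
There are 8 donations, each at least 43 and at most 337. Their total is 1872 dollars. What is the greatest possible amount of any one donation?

Maximizing one value means minimizing the remaining 7.
The other 7 contribute at least 7 × 43 = 301, leaving at most 1872 − 301 = 1571.
But each donation is capped at 337, so the maximum is 337.
Achievable: one at 337 and the other 7 totalling 1535, which fits since 7 × 43 ≤ 1535 ≤ 7 × 337.

337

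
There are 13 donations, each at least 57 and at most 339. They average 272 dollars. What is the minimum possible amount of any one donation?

57

Minimizing one value means maximizing the remaining 12.
The total is 13 × 272 = 3536.
The other 12 can take up 12 × 339 = 4068 ≥ 3536 − 57, so one donation can sit at its floor of 57.
Achievable: one at 57 and the other 12 totalling 3479, which fits since 12 × 57 ≤ 3479 ≤ 12 × 339.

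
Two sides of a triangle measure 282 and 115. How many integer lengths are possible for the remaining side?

229

The triangle inequality gives |282 − 115| < c < 282 + 115, i.e. 167 < c < 397.
So c can be any integer from 168 to 396: 229 values.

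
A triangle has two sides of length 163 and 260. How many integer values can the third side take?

325

The triangle inequality gives |163 − 260| < c < 163 + 260, i.e. 97 < c < 423.
So c can be any integer from 98 to 422: 325 values.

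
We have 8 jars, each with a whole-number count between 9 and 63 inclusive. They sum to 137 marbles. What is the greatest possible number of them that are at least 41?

Suppose k of them are at least 41. Those contribute at least 41 each and the other 8 − k at least 9 each.
So the total is at least 41k + 9(8 − k) = 72 + 32k. This must be ≤ 137, giving k ≤ 2.
k = 2 is achieved by 2 values at 41 and 6 at 9, total 136; add 1 to one value (staying below 41) to reach 137.

2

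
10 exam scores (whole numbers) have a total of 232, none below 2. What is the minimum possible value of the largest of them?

24

Some value must be at least ⌈232/10⌉ = 24, since 10 × 23 = 230 < 232.
Equality holds with 2 values of 24 and 8 values of 23.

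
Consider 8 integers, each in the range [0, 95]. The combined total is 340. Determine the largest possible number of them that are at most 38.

7

Each value at 38 or below falls at least 95 − 38 = 57 short of the ceiling 95.
The ceiling total is 8 × 95 = 760, and we need 340, so at most ⌊(760 − 340)/57⌋ = 7 can be that low.
k = 7 is achieved by 7 values at 38 and 1 at 95, total 361; lower one of the 95's by 21 (still > 38) to reach 340.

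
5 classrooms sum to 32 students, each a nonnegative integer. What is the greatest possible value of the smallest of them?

If every one of the 5 were at least 7, the total would be at least 5 × 7 = 35 > 32.
Taking 3 copies of 6 and 2 copies of 7 gives exactly 32, so 6 is attained.

6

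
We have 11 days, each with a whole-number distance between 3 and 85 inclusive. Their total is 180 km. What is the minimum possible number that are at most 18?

2

If only k of them are at most 18, the other 11 − k are at least 19, so the total is at least (11 − k)·19 + k·3.
This is ≤ 180, so (11 − k)·19 + 3k ≤ 180, which gives k ≥ 2.
Exactly 2 works: 2 values at 3 and 9 at 19 total 177; raise one of the low values by 3 (still ≤ 18) to hit 180.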